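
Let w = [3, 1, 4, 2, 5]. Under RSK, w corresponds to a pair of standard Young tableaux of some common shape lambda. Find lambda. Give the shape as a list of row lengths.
RSK row insertion gives P = [[1, 2, 5], [3, 4]], which has shape [3, 2].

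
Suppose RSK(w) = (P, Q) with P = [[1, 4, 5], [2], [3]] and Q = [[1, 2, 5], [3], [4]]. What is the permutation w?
3 4 2 1 5

Reverse the RSK construction: for i from n down to 1, find the cell of Q containing i, remove the entry at that cell from P, and reverse-bump it up through P; the value ejected from row 1 is w(i).

Step i=5: Q has 5 at row 1, column 3; remove that cell from P, ejecting 5. So w(5) = 5. P is now [[1, 4], [2], [3]].
Step i=4: Q has 4 at row 3, column 1; remove 3 from row 3 of P and reverse-bump: 3 enters row 2 and ejects 2; 2 enters row 1 and ejects 1. So w(4) = 1. P is now [[2, 4], [3]].
Step i=3: Q has 3 at row 2, column 1; remove 3 from row 2 of P and reverse-bump: 3 enters row 1 and ejects 2. So w(3) = 2. P is now [[3, 4]].
Step i=2: Q has 2 at row 1, column 2; remove that cell from P, ejecting 4. So w(2) = 4. P is now [[3]].
Step i=1: Q has 1 at row 1, column 1; remove that cell from P, ejecting 3. So w(1) = 3. P is now [].

So w = 3 4 2 1 5.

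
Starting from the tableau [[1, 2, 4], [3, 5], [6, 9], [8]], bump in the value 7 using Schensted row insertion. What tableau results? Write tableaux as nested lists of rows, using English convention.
7 is larger than every entry of row 1, so it is appended to row 1. The new tableau is [[1, 2, 4, 7], [3, 5], [6, 9], [8]].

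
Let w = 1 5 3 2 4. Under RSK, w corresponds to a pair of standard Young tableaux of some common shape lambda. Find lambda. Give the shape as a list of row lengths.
[3, 1, 1]

Row-insert each entry into an empty tableau.

After inserting 1: P = [[1]].
After inserting 5: P = [[1, 5]].
After inserting 3: P = [[1, 3], [5]].
After inserting 2: P = [[1, 2], [3], [5]].
After inserting 4: P = [[1, 2, 4], [3], [5]].

The final insertion tableau P = [[1, 2, 4], [3], [5]] has shape [3, 1, 1].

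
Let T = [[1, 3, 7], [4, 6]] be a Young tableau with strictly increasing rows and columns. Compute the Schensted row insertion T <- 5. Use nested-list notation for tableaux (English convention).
[[1, 3, 5], [4, 6, 7]]

In row 1, 5 replaces 7 (the leftmost entry greater than 5); 7 is bumped to row 2. 7 is appended to row 2. The new tableau is [[1, 3, 5], [4, 6, 7]].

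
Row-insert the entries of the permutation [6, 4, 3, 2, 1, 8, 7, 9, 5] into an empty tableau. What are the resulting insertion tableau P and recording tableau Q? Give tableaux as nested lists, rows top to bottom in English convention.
Insert each entry of the permutation into P by Schensted row insertion, recording in Q the position of each new cell.

Insert 6: appended to row 1. P = [[6]].
Insert 4: 4 bumps 6 from row 1; 6 starts row 2. P = [[4], [6]].
Insert 3: 3 bumps 4 from row 1; 4 bumps 6 from row 2; 6 starts row 3. P = [[3], [4], [6]].
Insert 2: 2 bumps 3 from row 1; 3 bumps 4 from row 2; 4 bumps 6 from row 3; 6 starts row 4. P = [[2], [3], [4], [6]].
Insert 1: 1 bumps 2 from row 1; 2 bumps 3 from row 2; 3 bumps 4 from row 3; 4 bumps 6 from row 4; 6 starts row 5. P = [[1], [2], [3], [4], [6]].
Insert 8: appended to row 1. P = [[1, 8], [2], [3], [4], [6]].
Insert 7: 7 bumps 8 from row 1; 8 appends to row 2. P = [[1, 7], [2, 8], [3], [4], [6]].
Insert 9: appended to row 1. P = [[1, 7, 9], [2, 8], [3], [4], [6]].
Insert 5: 5 bumps 7 from row 1; 7 bumps 8 from row 2; 8 appends to row 3. P = [[1, 5, 9], [2, 7], [3, 8], [4], [6]].

So P = [[1, 5, 9], [2, 7], [3, 8], [4], [6]], Q = [[1, 6, 8], [2, 7], [3, 9], [4], [5]].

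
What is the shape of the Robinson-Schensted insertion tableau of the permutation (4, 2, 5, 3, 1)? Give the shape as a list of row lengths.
[2, 2, 1]

Row-insert each entry into an empty tableau.

After inserting 4: P = [[4]].
After inserting 2: P = [[2], [4]].
After inserting 5: P = [[2, 5], [4]].
After inserting 3: P = [[2, 3], [4, 5]].
After inserting 1: P = [[1, 3], [2, 5], [4]].

The final insertion tableau P = [[1, 3], [2, 5], [4]] has shape [2, 2, 1].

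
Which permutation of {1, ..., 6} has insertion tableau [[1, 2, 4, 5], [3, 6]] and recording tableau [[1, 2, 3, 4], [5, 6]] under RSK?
Reverse the RSK construction: for i from n down to 1, find the cell of Q containing i, remove the entry at that cell from P, and reverse-bump it up through P; the value ejected from row 1 is w(i).

Step i=6: Q has 6 at row 2, column 2; remove 6 from row 2 of P and reverse-bump: 6 enters row 1 and ejects 5. So w(6) = 5. P is now [[1, 2, 4, 6], [3]].
Step i=5: Q has 5 at row 2, column 1; remove 3 from row 2 of P and reverse-bump: 3 enters row 1 and ejects 2. So w(5) = 2. P is now [[1, 3, 4, 6]].
Step i=4: Q has 4 at row 1, column 4; remove that cell from P, ejecting 6. So w(4) = 6. P is now [[1, 3, 4]].
Step i=3: Q has 3 at row 1, column 3; remove that cell from P, ejecting 4. So w(3) = 4. P is now [[1, 3]].
Step i=2: Q has 2 at row 1, column 2; remove that cell from P, ejecting 3. So w(2) = 3. P is now [[1]].
Step i=1: Q has 1 at row 1, column 1; remove that cell from P, ejecting 1. So w(1) = 1. P is now [].

So w = 1 3 4 6 2 5.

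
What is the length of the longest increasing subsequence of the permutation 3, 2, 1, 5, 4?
2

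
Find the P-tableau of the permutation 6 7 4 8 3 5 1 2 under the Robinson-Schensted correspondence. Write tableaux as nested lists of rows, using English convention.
P = [[1, 2, 8], [3, 5], [4, 7], [6]]

Insert 6: appended to row 1. P = [[6]].
Insert 7: appended to row 1. P = [[6, 7]].
Insert 4: 4 bumps 6 from row 1; 6 starts row 2. P = [[4, 7], [6]].
Insert 8: appended to row 1. P = [[4, 7, 8], [6]].
Insert 3: 3 bumps 4 from row 1; 4 bumps 6 from row 2; 6 starts row 3. P = [[3, 7, 8], [4], [6]].
Insert 5: 5 bumps 7 from row 1; 7 appends to row 2. P = [[3, 5, 8], [4, 7], [6]].
Insert 1: 1 bumps 3 from row 1; 3 bumps 4 from row 2; 4 bumps 6 from row 3; 6 starts row 4. P = [[1, 5, 8], [3, 7], [4], [6]].
Insert 2: 2 bumps 5 from row 1; 5 bumps 7 from row 2; 7 appends to row 3. P = [[1, 2, 8], [3, 5], [4, 7], [6]].

So P = [[1, 2, 8], [3, 5], [4, 7], [6]].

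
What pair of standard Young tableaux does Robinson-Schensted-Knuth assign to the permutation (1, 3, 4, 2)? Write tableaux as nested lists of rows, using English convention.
P = [[1, 2, 4], [3]], Q = [[1, 2, 3], [4]]

Insert each entry of the permutation into P by Schensted row insertion, recording in Q the position of each new cell.

Insert 1: appended to row 1. P = [[1]], Q = [[1]].
Insert 3: appended to row 1. P = [[1, 3]], Q = [[1, 2]].
Insert 4: appended to row 1. P = [[1, 3, 4]], Q = [[1, 2, 3]].
Insert 2: 2 bumps 3 from row 1; 3 starts row 2. P = [[1, 2, 4], [3]], Q = [[1, 2, 3], [4]].

So P = [[1, 2, 4], [3]], Q = [[1, 2, 3], [4]].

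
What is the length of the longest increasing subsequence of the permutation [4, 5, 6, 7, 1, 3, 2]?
4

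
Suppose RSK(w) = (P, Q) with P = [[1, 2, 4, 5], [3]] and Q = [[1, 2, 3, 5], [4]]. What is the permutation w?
1 3 4 2 5

Reverse the RSK construction: for i from n down to 1, find the cell of Q containing i, remove the entry at that cell from P, and reverse-bump it up through P; the value ejected from row 1 is w(i).

Step i=5: Q has 5 at row 1, column 4; remove that cell from P, ejecting 5. So w(5) = 5. P is now [[1, 2, 4], [3]].
Step i=4: Q has 4 at row 2, column 1; remove 3 from row 2 of P and reverse-bump: 3 enters row 1 and ejects 2. So w(4) = 2. P is now [[1, 3, 4]].
Step i=3: Q has 3 at row 1, column 3; remove that cell from P, ejecting 4. So w(3) = 4. P is now [[1, 3]].
Step i=2: Q has 2 at row 1, column 2; remove that cell from P, ejecting 3. So w(2) = 3. P is now [[1]].
Step i=1: Q has 1 at row 1, column 1; remove that cell from P, ejecting 1. So w(1) = 1. P is now [].

So w = 1 3 4 2 5.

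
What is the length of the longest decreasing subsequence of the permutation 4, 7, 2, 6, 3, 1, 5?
4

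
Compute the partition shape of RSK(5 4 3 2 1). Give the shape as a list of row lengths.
Row-insert each entry into an empty tableau.

After inserting 5: P = [[5]].
After inserting 4: P = [[4], [5]].
After inserting 3: P = [[3], [4], [5]].
After inserting 2: P = [[2], [3], [4], [5]].
After inserting 1: P = [[1], [2], [3], [4], [5]].

The final insertion tableau P = [[1], [2], [3], [4], [5]] has shape [1, 1, 1, 1, 1].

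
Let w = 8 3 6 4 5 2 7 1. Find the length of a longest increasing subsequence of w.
4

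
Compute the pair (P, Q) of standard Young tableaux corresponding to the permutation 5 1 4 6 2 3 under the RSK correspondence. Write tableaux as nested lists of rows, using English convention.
Insert each entry of the permutation into P by Schensted row insertion, recording in Q the position of each new cell.

After inserting 5: P = [[5]].
After inserting 1: P = [[1], [5]].
After inserting 4: P = [[1, 4], [5]].
After inserting 6: P = [[1, 4, 6], [5]].
After inserting 2: P = [[1, 2, 6], [4], [5]].
After inserting 3: P = [[1, 2, 3], [4, 6], [5]].

So P = [[1, 2, 3], [4, 6], [5]], Q = [[1, 3, 4], [2, 6], [5]].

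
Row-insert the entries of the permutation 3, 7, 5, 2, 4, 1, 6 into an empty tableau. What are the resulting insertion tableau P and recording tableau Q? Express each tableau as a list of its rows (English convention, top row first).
Insert each entry of the permutation into P by Schensted row insertion, recording in Q the position of each new cell.

After inserting 3: P = [[3]].
After inserting 7: P = [[3, 7]].
After inserting 5: P = [[3, 5], [7]].
After inserting 2: P = [[2, 5], [3], [7]].
After inserting 4: P = [[2, 4], [3, 5], [7]].
After inserting 1: P = [[1, 4], [2, 5], [3], [7]].
After inserting 6: P = [[1, 4, 6], [2, 5], [3], [7]].

So P = [[1, 4, 6], [2, 5], [3], [7]], Q = [[1, 2, 7], [3, 5], [4], [6]].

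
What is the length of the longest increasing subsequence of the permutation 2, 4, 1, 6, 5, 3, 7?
4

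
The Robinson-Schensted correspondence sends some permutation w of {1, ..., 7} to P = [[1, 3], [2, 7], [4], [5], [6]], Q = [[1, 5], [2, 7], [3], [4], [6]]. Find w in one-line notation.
6 5 4 2 7 1 3

Reverse RSK: for i = n, n-1, ..., 1, locate i in Q, remove the corresponding corner cell from P, and reverse-bump its entry up through P; the value ejected from row 1 is w(i).

So w = 6 5 4 2 7 1 3.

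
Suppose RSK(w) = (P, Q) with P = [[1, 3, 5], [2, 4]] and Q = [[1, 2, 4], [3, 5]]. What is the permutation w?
Reverse the RSK construction: for i from n down to 1, find the cell of Q containing i, remove the entry at that cell from P, and reverse-bump it up through P; the value ejected from row 1 is w(i).

Step i=5: Q has 5 at row 2, column 2; remove 4 from row 2 of P and reverse-bump: 4 enters row 1 and ejects 3. So w(5) = 3. P is now [[1, 4, 5], [2]].
Step i=4: Q has 4 at row 1, column 3; remove that cell from P, ejecting 5. So w(4) = 5. P is now [[1, 4], [2]].
Step i=3: Q has 3 at row 2, column 1; remove 2 from row 2 of P and reverse-bump: 2 enters row 1 and ejects 1. So w(3) = 1. P is now [[2, 4]].
Step i=2: Q has 2 at row 1, column 2; remove that cell from P, ejecting 4. So w(2) = 4. P is now [[2]].
Step i=1: Q has 1 at row 1, column 1; remove that cell from P, ejecting 2. So w(1) = 2. P is now [].

So w = 2 4 1 5 3.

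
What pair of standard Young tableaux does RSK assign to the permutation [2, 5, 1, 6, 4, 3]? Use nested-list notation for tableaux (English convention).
Insert each entry of the permutation into P by Schensted row insertion, recording in Q the position of each new cell.

After inserting 2: P = [[2]].
After inserting 5: P = [[2, 5]].
After inserting 1: P = [[1, 5], [2]].
After inserting 6: P = [[1, 5, 6], [2]].
After inserting 4: P = [[1, 4, 6], [2, 5]].
After inserting 3: P = [[1, 3, 6], [2, 4], [5]].

So P = [[1, 3, 6], [2, 4], [5]], Q = [[1, 2, 4], [3, 5], [6]].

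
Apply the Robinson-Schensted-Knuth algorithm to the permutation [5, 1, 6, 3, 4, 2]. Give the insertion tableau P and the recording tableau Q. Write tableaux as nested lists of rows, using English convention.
P = [[1, 2, 4], [3, 6], [5]], Q = [[1, 3, 5], [2, 4], [6]]

Insert each entry of the permutation into P by Schensted row insertion, recording in Q the position of each new cell.

Insert 5: appended to row 1. P = [[5]], Q = [[1]].
Insert 1: 1 bumps 5 from row 1; 5 starts row 2. P = [[1], [5]], Q = [[1], [2]].
Insert 6: appended to row 1. P = [[1, 6], [5]], Q = [[1, 3], [2]].
Insert 3: 3 bumps 6 from row 1; 6 appends to row 2. P = [[1, 3], [5, 6]], Q = [[1, 3], [2, 4]].
Insert 4: appended to row 1. P = [[1, 3, 4], [5, 6]], Q = [[1, 3, 5], [2, 4]].
Insert 2: 2 bumps 3 from row 1; 3 bumps 5 from row 2; 5 starts row 3. P = [[1, 2, 4], [3, 6], [5]], Q = [[1, 3, 5], [2, 4], [6]].

So P = [[1, 2, 4], [3, 6], [5]], Q = [[1, 3, 5], [2, 4], [6]].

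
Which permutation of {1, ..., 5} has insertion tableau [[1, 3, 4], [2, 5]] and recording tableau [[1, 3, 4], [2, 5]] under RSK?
Reverse RSK: for i = n, n-1, ..., 1, locate i in Q, remove the corresponding corner cell from P, and reverse-bump its entry up through P; the value ejected from row 1 is w(i).

So w = 2 1 3 5 4.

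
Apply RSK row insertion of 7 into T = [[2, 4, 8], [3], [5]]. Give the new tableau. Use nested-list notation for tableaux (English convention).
[[2, 4, 7], [3, 8], [5]]

In row 1, 7 replaces 8 (the leftmost entry greater than 7); 8 is bumped to row 2. 8 is appended to row 2. The new tableau is [[2, 4, 7], [3, 8], [5]].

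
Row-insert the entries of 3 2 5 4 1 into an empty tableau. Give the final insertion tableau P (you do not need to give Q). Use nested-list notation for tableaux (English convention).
Insert 3: appended to row 1. P = [[3]].
Insert 2: 2 bumps 3 from row 1; 3 starts row 2. P = [[2], [3]].
Insert 5: appended to row 1. P = [[2, 5], [3]].
Insert 4: 4 bumps 5 from row 1; 5 appends to row 2. P = [[2, 4], [3, 5]].
Insert 1: 1 bumps 2 from row 1; 2 bumps 3 from row 2; 3 starts row 3. P = [[1, 4], [2, 5], [3]].

So P = [[1, 4], [2, 5], [3]].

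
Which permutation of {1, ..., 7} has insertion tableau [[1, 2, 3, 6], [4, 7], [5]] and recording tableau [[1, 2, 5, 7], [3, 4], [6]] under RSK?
5 7 1 2 4 3 6

Reverse the RSK construction: for i from n down to 1, find the cell of Q containing i, remove the entry at that cell from P, and reverse-bump it up through P; the value ejected from row 1 is w(i).

Step i=7: Q has 7 at row 1, column 4; remove that cell from P, ejecting 6. So w(7) = 6. P is now [[1, 2, 3], [4, 7], [5]].
Step i=6: Q has 6 at row 3, column 1; remove 5 from row 3 of P and reverse-bump: 5 enters row 2 and ejects 4; 4 enters row 1 and ejects 3. So w(6) = 3. P is now [[1, 2, 4], [5, 7]].
Step i=5: Q has 5 at row 1, column 3; remove that cell from P, ejecting 4. So w(5) = 4. P is now [[1, 2], [5, 7]].
Step i=4: Q has 4 at row 2, column 2; remove 7 from row 2 of P and reverse-bump: 7 enters row 1 and ejects 2. So w(4) = 2. P is now [[1, 7], [5]].
Step i=3: Q has 3 at row 2, column 1; remove 5 from row 2 of P and reverse-bump: 5 enters row 1 and ejects 1. So w(3) = 1. P is now [[5, 7]].
Step i=2: Q has 2 at row 1, column 2; remove that cell from P, ejecting 7. So w(2) = 7. P is now [[5]].
Step i=1: Q has 1 at row 1, column 1; remove that cell from P, ejecting 5. So w(1) = 5. P is now [].

So w = 5 7 1 2 4 3 6.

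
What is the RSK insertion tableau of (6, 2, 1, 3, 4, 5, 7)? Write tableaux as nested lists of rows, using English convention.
P = [[1, 3, 4, 5, 7], [2], [6]]

After inserting 6: P = [[6]].
After inserting 2: P = [[2], [6]].
After inserting 1: P = [[1], [2], [6]].
After inserting 3: P = [[1, 3], [2], [6]].
After inserting 4: P = [[1, 3, 4], [2], [6]].
After inserting 5: P = [[1, 3, 4, 5], [2], [6]].
After inserting 7: P = [[1, 3, 4, 5, 7], [2], [6]].

So P = [[1, 3, 4, 5, 7], [2], [6]].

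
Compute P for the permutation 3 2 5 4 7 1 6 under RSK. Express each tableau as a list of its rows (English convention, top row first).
P = [[1, 4, 6], [2, 5, 7], [3]]

Insert 3: appended to row 1. P = [[3]].
Insert 2: 2 bumps 3 from row 1; 3 starts row 2. P = [[2], [3]].
Insert 5: appended to row 1. P = [[2, 5], [3]].
Insert 4: 4 bumps 5 from row 1; 5 appends to row 2. P = [[2, 4], [3, 5]].
Insert 7: appended to row 1. P = [[2, 4, 7], [3, 5]].
Insert 1: 1 bumps 2 from row 1; 2 bumps 3 from row 2; 3 starts row 3. P = [[1, 4, 7], [2, 5], [3]].
Insert 6: 6 bumps 7 from row 1; 7 appends to row 2. P = [[1, 4, 6], [2, 5, 7], [3]].

So P = [[1, 4, 6], [2, 5, 7], [3]].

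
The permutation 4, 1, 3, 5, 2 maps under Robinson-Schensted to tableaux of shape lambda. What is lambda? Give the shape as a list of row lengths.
[3, 1, 1]

Row-insert each entry into an empty tableau.

After inserting 4: P = [[4]].
After inserting 1: P = [[1], [4]].
After inserting 3: P = [[1, 3], [4]].
After inserting 5: P = [[1, 3, 5], [4]].
After inserting 2: P = [[1, 2, 5], [3], [4]].

The final insertion tableau P = [[1, 2, 5], [3], [4]] has shape [3, 1, 1].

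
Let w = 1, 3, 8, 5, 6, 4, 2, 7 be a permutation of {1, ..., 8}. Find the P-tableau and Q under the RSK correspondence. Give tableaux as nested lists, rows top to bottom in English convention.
Insert each entry of the permutation into P by Schensted row insertion, recording in Q the position of each new cell.

After inserting 1: P = [[1]].
After inserting 3: P = [[1, 3]].
After inserting 8: P = [[1, 3, 8]].
After inserting 5: P = [[1, 3, 5], [8]].
After inserting 6: P = [[1, 3, 5, 6], [8]].
After inserting 4: P = [[1, 3, 4, 6], [5], [8]].
After inserting 2: P = [[1, 2, 4, 6], [3], [5], [8]].
After inserting 7: P = [[1, 2, 4, 6, 7], [3], [5], [8]].

So P = [[1, 2, 4, 6, 7], [3], [5], [8]], Q = [[1, 2, 3, 5, 8], [4], [6], [7]].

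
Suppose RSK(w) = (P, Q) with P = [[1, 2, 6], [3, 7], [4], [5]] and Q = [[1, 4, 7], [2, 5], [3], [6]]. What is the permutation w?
Reverse the RSK construction: for i from n down to 1, find the cell of Q containing i, remove the entry at that cell from P, and reverse-bump it up through P; the value ejected from row 1 is w(i).

Step i=7: Q has 7 at row 1, column 3; remove that cell from P, ejecting 6. So w(7) = 6. P is now [[1, 2], [3, 7], [4], [5]].
Step i=6: Q has 6 at row 4, column 1; remove 5 from row 4 of P and reverse-bump: 5 enters row 3 and ejects 4; 4 enters row 2 and ejects 3; 3 enters row 1 and ejects 2. So w(6) = 2. P is now [[1, 3], [4, 7], [5]].
Step i=5: Q has 5 at row 2, column 2; remove 7 from row 2 of P and reverse-bump: 7 enters row 1 and ejects 3. So w(5) = 3. P is now [[1, 7], [4], [5]].
Step i=4: Q has 4 at row 1, column 2; remove that cell from P, ejecting 7. So w(4) = 7. P is now [[1], [4], [5]].
Step i=3: Q has 3 at row 3, column 1; remove 5 from row 3 of P and reverse-bump: 5 enters row 2 and ejects 4; 4 enters row 1 and ejects 1. So w(3) = 1. P is now [[4], [5]].
Step i=2: Q has 2 at row 2, column 1; remove 5 from row 2 of P and reverse-bump: 5 enters row 1 and ejects 4. So w(2) = 4. P is now [[5]].
Step i=1: Q has 1 at row 1, column 1; remove that cell from P, ejecting 5. So w(1) = 5. P is now [].

So w = 5 4 1 7 3 2 6.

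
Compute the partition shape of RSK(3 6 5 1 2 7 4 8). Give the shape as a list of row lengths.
[4, 3, 1]

RSK row insertion gives P = [[1, 2, 4, 8], [3, 5, 7], [6]], which has shape [4, 3, 1].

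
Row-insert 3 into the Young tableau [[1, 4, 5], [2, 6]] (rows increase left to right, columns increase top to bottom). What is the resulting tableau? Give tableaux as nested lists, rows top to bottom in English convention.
In row 1, 3 replaces 4 (the leftmost entry greater than 3); 4 is bumped to row 2. In row 2, 4 replaces 6 (the leftmost entry greater than 4); 6 is bumped to row 3. 6 starts a new row 3. The new tableau is [[1, 3, 5], [2, 4], [6]].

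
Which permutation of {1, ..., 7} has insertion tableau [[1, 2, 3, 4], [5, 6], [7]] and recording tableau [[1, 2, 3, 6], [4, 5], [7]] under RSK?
Reverse RSK: for i = n, n-1, ..., 1, locate i in Q, remove the corresponding corner cell from P, and reverse-bump its entry up through P; the value ejected from row 1 is w(i).

So w = 1 5 7 2 3 6 4.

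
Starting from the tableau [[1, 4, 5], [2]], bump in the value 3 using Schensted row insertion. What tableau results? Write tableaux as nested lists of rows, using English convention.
In row 1, 3 replaces 4 (the leftmost entry greater than 3); 4 is bumped to row 2. 4 is appended to row 2. The new tableau is [[1, 3, 5], [2, 4]].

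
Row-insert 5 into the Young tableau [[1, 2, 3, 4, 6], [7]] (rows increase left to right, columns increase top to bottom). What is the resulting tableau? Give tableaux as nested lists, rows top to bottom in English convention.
[[1, 2, 3, 4, 5], [6], [7]]

In row 1, 5 replaces 6 (the leftmost entry greater than 5); 6 is bumped to row 2. In row 2, 6 replaces 7 (the leftmost entry greater than 6); 7 is bumped to row 3. 7 starts a new row 3. The new tableau is [[1, 2, 3, 4, 5], [6], [7]].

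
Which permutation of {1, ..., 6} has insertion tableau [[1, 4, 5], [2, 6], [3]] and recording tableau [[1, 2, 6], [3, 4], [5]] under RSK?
Reverse the RSK construction: for i from n down to 1, find the cell of Q containing i, remove the entry at that cell from P, and reverse-bump it up through P; the value ejected from row 1 is w(i).

Step i=6: Q has 6 at row 1, column 3; remove that cell from P, ejecting 5. So w(6) = 5. P is now [[1, 4], [2, 6], [3]].
Step i=5: Q has 5 at row 3, column 1; remove 3 from row 3 of P and reverse-bump: 3 enters row 2 and ejects 2; 2 enters row 1 and ejects 1. So w(5) = 1. P is now [[2, 4], [3, 6]].
Step i=4: Q has 4 at row 2, column 2; remove 6 from row 2 of P and reverse-bump: 6 enters row 1 and ejects 4. So w(4) = 4. P is now [[2, 6], [3]].
Step i=3: Q has 3 at row 2, column 1; remove 3 from row 2 of P and reverse-bump: 3 enters row 1 and ejects 2. So w(3) = 2. P is now [[3, 6]].
Step i=2: Q has 2 at row 1, column 2; remove that cell from P, ejecting 6. So w(2) = 6. P is now [[3]].
Step i=1: Q has 1 at row 1, column 1; remove that cell from P, ejecting 3. So w(1) = 3. P is now [].

So w = 3 6 2 4 1 5.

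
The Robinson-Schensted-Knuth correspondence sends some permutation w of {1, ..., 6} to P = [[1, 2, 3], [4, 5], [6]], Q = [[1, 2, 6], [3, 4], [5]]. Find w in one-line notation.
4 6 1 5 2 3

Reverse the RSK construction: for i from n down to 1, find the cell of Q containing i, remove the entry at that cell from P, and reverse-bump it up through P; the value ejected from row 1 is w(i).

Step i=6: Q has 6 at row 1, column 3; remove that cell from P, ejecting 3. So w(6) = 3. P is now [[1, 2], [4, 5], [6]].
Step i=5: Q has 5 at row 3, column 1; remove 6 from row 3 of P and reverse-bump: 6 enters row 2 and ejects 5; 5 enters row 1 and ejects 2. So w(5) = 2. P is now [[1, 5], [4, 6]].
Step i=4: Q has 4 at row 2, column 2; remove 6 from row 2 of P and reverse-bump: 6 enters row 1 and ejects 5. So w(4) = 5. P is now [[1, 6], [4]].
Step i=3: Q has 3 at row 2, column 1; remove 4 from row 2 of P and reverse-bump: 4 enters row 1 and ejects 1. So w(3) = 1. P is now [[4, 6]].
Step i=2: Q has 2 at row 1, column 2; remove that cell from P, ejecting 6. So w(2) = 6. P is now [[4]].
Step i=1: Q has 1 at row 1, column 1; remove that cell from P, ejecting 4. So w(1) = 4. P is now [].

So w = 4 6 1 5 2 3.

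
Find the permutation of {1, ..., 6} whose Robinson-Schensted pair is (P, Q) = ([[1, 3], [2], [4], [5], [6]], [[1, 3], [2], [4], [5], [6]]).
6 2 5 4 3 1

Reverse the RSK construction: for i from n down to 1, find the cell of Q containing i, remove the entry at that cell from P, and reverse-bump it up through P; the value ejected from row 1 is w(i).

Step i=6: Q has 6 at row 5, column 1; remove 6 from row 5 of P and reverse-bump: 6 enters row 4 and ejects 5; 5 enters row 3 and ejects 4; 4 enters row 2 and ejects 2; 2 enters row 1 and ejects 1. So w(6) = 1. P is now [[2, 3], [4], [5], [6]].
Step i=5: Q has 5 at row 4, column 1; remove 6 from row 4 of P and reverse-bump: 6 enters row 3 and ejects 5; 5 enters row 2 and ejects 4; 4 enters row 1 and ejects 3. So w(5) = 3. P is now [[2, 4], [5], [6]].
Step i=4: Q has 4 at row 3, column 1; remove 6 from row 3 of P and reverse-bump: 6 enters row 2 and ejects 5; 5 enters row 1 and ejects 4. So w(4) = 4. P is now [[2, 5], [6]].
Step i=3: Q has 3 at row 1, column 2; remove that cell from P, ejecting 5. So w(3) = 5. P is now [[2], [6]].
Step i=2: Q has 2 at row 2, column 1; remove 6 from row 2 of P and reverse-bump: 6 enters row 1 and ejects 2. So w(2) = 2. P is now [[6]].
Step i=1: Q has 1 at row 1, column 1; remove that cell from P, ejecting 6. So w(1) = 6. P is now [].

So w = 6 2 5 4 3 1.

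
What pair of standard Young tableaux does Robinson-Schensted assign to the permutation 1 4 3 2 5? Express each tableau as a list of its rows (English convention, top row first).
P = [[1, 2, 5], [3], [4]], Q = [[1, 2, 5], [3], [4]]

Insert each entry of the permutation into P by Schensted row insertion, recording in Q the position of each new cell.

Insert 1: appended to row 1. P = [[1]].
Insert 4: appended to row 1. P = [[1, 4]].
Insert 3: 3 bumps 4 from row 1; 4 starts row 2. P = [[1, 3], [4]].
Insert 2: 2 bumps 3 from row 1; 3 bumps 4 from row 2; 4 starts row 3. P = [[1, 2], [3], [4]].
Insert 5: appended to row 1. P = [[1, 2, 5], [3], [4]].

So P = [[1, 2, 5], [3], [4]], Q = [[1, 2, 5], [3], [4]].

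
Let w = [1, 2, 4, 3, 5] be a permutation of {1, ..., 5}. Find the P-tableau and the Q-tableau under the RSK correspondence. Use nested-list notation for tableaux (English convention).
Insert each entry of the permutation into P by Schensted row insertion, recording in Q the position of each new cell.

Insert 1: appended to row 1. P = [[1]].
Insert 2: appended to row 1. P = [[1, 2]].
Insert 4: appended to row 1. P = [[1, 2, 4]].
Insert 3: 3 bumps 4 from row 1; 4 starts row 2. P = [[1, 2, 3], [4]].
Insert 5: appended to row 1. P = [[1, 2, 3, 5], [4]].

So P = [[1, 2, 3, 5], [4]], Q = [[1, 2, 3, 5], [4]].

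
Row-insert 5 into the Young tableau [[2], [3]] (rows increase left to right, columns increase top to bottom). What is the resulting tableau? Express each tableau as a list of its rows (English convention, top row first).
[[2, 5], [3]]

5 is larger than every entry of row 1, so it is appended to row 1. The new tableau is [[2, 5], [3]].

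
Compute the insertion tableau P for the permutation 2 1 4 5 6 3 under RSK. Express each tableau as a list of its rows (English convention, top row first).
Insert 2: appended to row 1. P = [[2]].
Insert 1: 1 bumps 2 from row 1; 2 starts row 2. P = [[1], [2]].
Insert 4: appended to row 1. P = [[1, 4], [2]].
Insert 5: appended to row 1. P = [[1, 4, 5], [2]].
Insert 6: appended to row 1. P = [[1, 4, 5, 6], [2]].
Insert 3: 3 bumps 4 from row 1; 4 appends to row 2. P = [[1, 3, 5, 6], [2, 4]].

So P = [[1, 3, 5, 6], [2, 4]].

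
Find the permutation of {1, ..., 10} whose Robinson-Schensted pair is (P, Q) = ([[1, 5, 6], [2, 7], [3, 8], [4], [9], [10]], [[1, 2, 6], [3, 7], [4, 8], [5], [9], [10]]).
4 10 5 3 2 9 8 7 6 1

Reverse the RSK construction: for i from n down to 1, find the cell of Q containing i, remove the entry at that cell from P, and reverse-bump it up through P; the value ejected from row 1 is w(i).

Step i=10: Q has 10 at row 6, column 1; remove 10 from row 6 of P and reverse-bump: 10 enters row 5 and ejects 9; 9 enters row 4 and ejects 4; 4 enters row 3 and ejects 3; 3 enters row 2 and ejects 2; 2 enters row 1 and ejects 1. So w(10) = 1. P is now [[2, 5, 6], [3, 7], [4, 8], [9], [10]].
Step i=9: Q has 9 at row 5, column 1; remove 10 from row 5 of P and reverse-bump: 10 enters row 4 and ejects 9; 9 enters row 3 and ejects 8; 8 enters row 2 and ejects 7; 7 enters row 1 and ejects 6. So w(9) = 6. P is now [[2, 5, 7], [3, 8], [4, 9], [10]].
Step i=8: Q has 8 at row 3, column 2; remove 9 from row 3 of P and reverse-bump: 9 enters row 2 and ejects 8; 8 enters row 1 and ejects 7. So w(8) = 7. P is now [[2, 5, 8], [3, 9], [4], [10]].
Step i=7: Q has 7 at row 2, column 2; remove 9 from row 2 of P and reverse-bump: 9 enters row 1 and ejects 8. So w(7) = 8. P is now [[2, 5, 9], [3], [4], [10]].
Step i=6: Q has 6 at row 1, column 3; remove that cell from P, ejecting 9. So w(6) = 9. P is now [[2, 5], [3], [4], [10]].
Step i=5: Q has 5 at row 4, column 1; remove 10 from row 4 of P and reverse-bump: 10 enters row 3 and ejects 4; 4 enters row 2 and ejects 3; 3 enters row 1 and ejects 2. So w(5) = 2. P is now [[3, 5], [4], [10]].
Step i=4: Q has 4 at row 3, column 1; remove 10 from row 3 of P and reverse-bump: 10 enters row 2 and ejects 4; 4 enters row 1 and ejects 3. So w(4) = 3. P is now [[4, 5], [10]].
Step i=3: Q has 3 at row 2, column 1; remove 10 from row 2 of P and reverse-bump: 10 enters row 1 and ejects 5. So w(3) = 5. P is now [[4, 10]].
Step i=2: Q has 2 at row 1, column 2; remove that cell from P, ejecting 10. So w(2) = 10. P is now [[4]].
Step i=1: Q has 1 at row 1, column 1; remove that cell from P, ejecting 4. So w(1) = 4. P is now [].

So w = 4 10 5 3 2 9 8 7 6 1.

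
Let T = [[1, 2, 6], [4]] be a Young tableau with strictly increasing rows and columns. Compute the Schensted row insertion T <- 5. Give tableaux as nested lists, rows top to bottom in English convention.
In row 1, 5 replaces 6 (the leftmost entry greater than 5); 6 is bumped to row 2. 6 is appended to row 2. The new tableau is [[1, 2, 5], [4, 6]].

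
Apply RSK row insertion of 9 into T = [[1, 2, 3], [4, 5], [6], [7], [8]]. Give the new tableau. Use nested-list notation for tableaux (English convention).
[[1, 2, 3, 9], [4, 5], [6], [7], [8]]

9 is larger than every entry of row 1, so it is appended to row 1. The new tableau is [[1, 2, 3, 9], [4, 5], [6], [7], [8]].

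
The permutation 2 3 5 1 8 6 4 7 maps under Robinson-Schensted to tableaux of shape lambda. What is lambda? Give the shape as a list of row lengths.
Row-insert each entry into an empty tableau.

After inserting 2: P = [[2]].
After inserting 3: P = [[2, 3]].
After inserting 5: P = [[2, 3, 5]].
After inserting 1: P = [[1, 3, 5], [2]].
After inserting 8: P = [[1, 3, 5, 8], [2]].
After inserting 6: P = [[1, 3, 5, 6], [2, 8]].
After inserting 4: P = [[1, 3, 4, 6], [2, 5], [8]].
After inserting 7: P = [[1, 3, 4, 6, 7], [2, 5], [8]].

The final insertion tableau P = [[1, 3, 4, 6, 7], [2, 5], [8]] has shape [5, 2, 1].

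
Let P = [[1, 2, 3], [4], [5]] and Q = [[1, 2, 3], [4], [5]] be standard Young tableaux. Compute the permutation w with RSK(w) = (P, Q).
Reverse the RSK construction: for i from n down to 1, find the cell of Q containing i, remove the entry at that cell from P, and reverse-bump it up through P; the value ejected from row 1 is w(i).

Step i=5: Q has 5 at row 3, column 1; remove 5 from row 3 of P and reverse-bump: 5 enters row 2 and ejects 4; 4 enters row 1 and ejects 3. So w(5) = 3. P is now [[1, 2, 4], [5]].
Step i=4: Q has 4 at row 2, column 1; remove 5 from row 2 of P and reverse-bump: 5 enters row 1 and ejects 4. So w(4) = 4. P is now [[1, 2, 5]].
Step i=3: Q has 3 at row 1, column 3; remove that cell from P, ejecting 5. So w(3) = 5. P is now [[1, 2]].
Step i=2: Q has 2 at row 1, column 2; remove that cell from P, ejecting 2. So w(2) = 2. P is now [[1]].
Step i=1: Q has 1 at row 1, column 1; remove that cell from P, ejecting 1. So w(1) = 1. P is now [].

So w = 1 2 5 4 3.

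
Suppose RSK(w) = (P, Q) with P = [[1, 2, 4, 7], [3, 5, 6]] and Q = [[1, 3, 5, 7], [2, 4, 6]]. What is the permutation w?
3 1 5 2 6 4 7

Reverse the RSK construction: for i from n down to 1, find the cell of Q containing i, remove the entry at that cell from P, and reverse-bump it up through P; the value ejected from row 1 is w(i).

Step i=7: Q has 7 at row 1, column 4; remove that cell from P, ejecting 7. So w(7) = 7. P is now [[1, 2, 4], [3, 5, 6]].
Step i=6: Q has 6 at row 2, column 3; remove 6 from row 2 of P and reverse-bump: 6 enters row 1 and ejects 4. So w(6) = 4. P is now [[1, 2, 6], [3, 5]].
Step i=5: Q has 5 at row 1, column 3; remove that cell from P, ejecting 6. So w(5) = 6. P is now [[1, 2], [3, 5]].
Step i=4: Q has 4 at row 2, column 2; remove 5 from row 2 of P and reverse-bump: 5 enters row 1 and ejects 2. So w(4) = 2. P is now [[1, 5], [3]].
Step i=3: Q has 3 at row 1, column 2; remove that cell from P, ejecting 5. So w(3) = 5. P is now [[1], [3]].
Step i=2: Q has 2 at row 2, column 1; remove 3 from row 2 of P and reverse-bump: 3 enters row 1 and ejects 1. So w(2) = 1. P is now [[3]].
Step i=1: Q has 1 at row 1, column 1; remove that cell from P, ejecting 3. So w(1) = 3. P is now [].

So w = 3 1 5 2 6 4 7.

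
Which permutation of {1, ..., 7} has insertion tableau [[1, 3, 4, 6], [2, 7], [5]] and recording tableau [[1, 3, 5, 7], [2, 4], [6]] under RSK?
Reverse the RSK construction: for i from n down to 1, find the cell of Q containing i, remove the entry at that cell from P, and reverse-bump it up through P; the value ejected from row 1 is w(i).

Step i=7: Q has 7 at row 1, column 4; remove that cell from P, ejecting 6. So w(7) = 6. P is now [[1, 3, 4], [2, 7], [5]].
Step i=6: Q has 6 at row 3, column 1; remove 5 from row 3 of P and reverse-bump: 5 enters row 2 and ejects 2; 2 enters row 1 and ejects 1. So w(6) = 1. P is now [[2, 3, 4], [5, 7]].
Step i=5: Q has 5 at row 1, column 3; remove that cell from P, ejecting 4. So w(5) = 4. P is now [[2, 3], [5, 7]].
Step i=4: Q has 4 at row 2, column 2; remove 7 from row 2 of P and reverse-bump: 7 enters row 1 and ejects 3. So w(4) = 3. P is now [[2, 7], [5]].
Step i=3: Q has 3 at row 1, column 2; remove that cell from P, ejecting 7. So w(3) = 7. P is now [[2], [5]].
Step i=2: Q has 2 at row 2, column 1; remove 5 from row 2 of P and reverse-bump: 5 enters row 1 and ejects 2. So w(2) = 2. P is now [[5]].
Step i=1: Q has 1 at row 1, column 1; remove that cell from P, ejecting 5. So w(1) = 5. P is now [].

So w = 5 2 7 3 4 1 6.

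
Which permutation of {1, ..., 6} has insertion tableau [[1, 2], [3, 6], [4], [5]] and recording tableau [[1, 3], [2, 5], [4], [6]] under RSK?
5 4 6 1 3 2

Reverse the RSK construction: for i from n down to 1, find the cell of Q containing i, remove the entry at that cell from P, and reverse-bump it up through P; the value ejected from row 1 is w(i).

Step i=6: Q has 6 at row 4, column 1; remove 5 from row 4 of P and reverse-bump: 5 enters row 3 and ejects 4; 4 enters row 2 and ejects 3; 3 enters row 1 and ejects 2. So w(6) = 2. P is now [[1, 3], [4, 6], [5]].
Step i=5: Q has 5 at row 2, column 2; remove 6 from row 2 of P and reverse-bump: 6 enters row 1 and ejects 3. So w(5) = 3. P is now [[1, 6], [4], [5]].
Step i=4: Q has 4 at row 3, column 1; remove 5 from row 3 of P and reverse-bump: 5 enters row 2 and ejects 4; 4 enters row 1 and ejects 1. So w(4) = 1. P is now [[4, 6], [5]].
Step i=3: Q has 3 at row 1, column 2; remove that cell from P, ejecting 6. So w(3) = 6. P is now [[4], [5]].
Step i=2: Q has 2 at row 2, column 1; remove 5 from row 2 of P and reverse-bump: 5 enters row 1 and ejects 4. So w(2) = 4. P is now [[5]].
Step i=1: Q has 1 at row 1, column 1; remove that cell from P, ejecting 5. So w(1) = 5. P is now [].

So w = 5 4 6 1 3 2.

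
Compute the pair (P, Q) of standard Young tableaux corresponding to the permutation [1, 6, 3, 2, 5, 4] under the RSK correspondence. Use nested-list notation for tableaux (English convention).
P = [[1, 2, 4], [3, 5], [6]], Q = [[1, 2, 5], [3, 6], [4]]

Insert each entry of the permutation into P by Schensted row insertion, recording in Q the position of each new cell.

Insert 1: appended to row 1. P = [[1]].
Insert 6: appended to row 1. P = [[1, 6]].
Insert 3: 3 bumps 6 from row 1; 6 starts row 2. P = [[1, 3], [6]].
Insert 2: 2 bumps 3 from row 1; 3 bumps 6 from row 2; 6 starts row 3. P = [[1, 2], [3], [6]].
Insert 5: appended to row 1. P = [[1, 2, 5], [3], [6]].
Insert 4: 4 bumps 5 from row 1; 5 appends to row 2. P = [[1, 2, 4], [3, 5], [6]].

So P = [[1, 2, 4], [3, 5], [6]], Q = [[1, 2, 5], [3, 6], [4]].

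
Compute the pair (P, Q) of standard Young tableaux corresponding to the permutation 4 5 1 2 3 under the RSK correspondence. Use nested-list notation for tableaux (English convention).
Insert each entry of the permutation into P by Schensted row insertion, recording in Q the position of each new cell.

Insert 4: appended to row 1. P = [[4]], Q = [[1]].
Insert 5: appended to row 1. P = [[4, 5]], Q = [[1, 2]].
Insert 1: 1 bumps 4 from row 1; 4 starts row 2. P = [[1, 5], [4]], Q = [[1, 2], [3]].
Insert 2: 2 bumps 5 from row 1; 5 appends to row 2. P = [[1, 2], [4, 5]], Q = [[1, 2], [3, 4]].
Insert 3: appended to row 1. P = [[1, 2, 3], [4, 5]], Q = [[1, 2, 5], [3, 4]].

So P = [[1, 2, 3], [4, 5]], Q = [[1, 2, 5], [3, 4]].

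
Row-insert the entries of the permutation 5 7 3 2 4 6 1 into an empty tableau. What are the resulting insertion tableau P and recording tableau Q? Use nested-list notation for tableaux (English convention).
P = [[1, 4, 6], [2, 7], [3], [5]], Q = [[1, 2, 6], [3, 5], [4], [7]]

Insert each entry of the permutation into P by Schensted row insertion, recording in Q the position of each new cell.

Insert 5: appended to row 1. P = [[5]].
Insert 7: appended to row 1. P = [[5, 7]].
Insert 3: 3 bumps 5 from row 1; 5 starts row 2. P = [[3, 7], [5]].
Insert 2: 2 bumps 3 from row 1; 3 bumps 5 from row 2; 5 starts row 3. P = [[2, 7], [3], [5]].
Insert 4: 4 bumps 7 from row 1; 7 appends to row 2. P = [[2, 4], [3, 7], [5]].
Insert 6: appended to row 1. P = [[2, 4, 6], [3, 7], [5]].
Insert 1: 1 bumps 2 from row 1; 2 bumps 3 from row 2; 3 bumps 5 from row 3; 5 starts row 4. P = [[1, 4, 6], [2, 7], [3], [5]].

So P = [[1, 4, 6], [2, 7], [3], [5]], Q = [[1, 2, 6], [3, 5], [4], [7]].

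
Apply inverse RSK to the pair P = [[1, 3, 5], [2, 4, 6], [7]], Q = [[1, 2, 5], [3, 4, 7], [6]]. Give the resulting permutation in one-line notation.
2 7 1 4 6 3 5

Reverse RSK: for i = n, n-1, ..., 1, locate i in Q, remove the corresponding corner cell from P, and reverse-bump its entry up through P; the value ejected from row 1 is w(i).

So w = 2 7 1 4 6 3 5.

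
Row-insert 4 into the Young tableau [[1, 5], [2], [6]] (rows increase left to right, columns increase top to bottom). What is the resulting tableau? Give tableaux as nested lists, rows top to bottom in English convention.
In row 1, 4 replaces 5 (the leftmost entry greater than 4); 5 is bumped to row 2. 5 is appended to row 2. The new tableau is [[1, 4], [2, 5], [6]].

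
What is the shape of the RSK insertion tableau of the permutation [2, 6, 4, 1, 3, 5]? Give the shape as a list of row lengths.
[3, 2, 1]

Row-insert each entry into an empty tableau.

After inserting 2: P = [[2]].
After inserting 6: P = [[2, 6]].
After inserting 4: P = [[2, 4], [6]].
After inserting 1: P = [[1, 4], [2], [6]].
After inserting 3: P = [[1, 3], [2, 4], [6]].
After inserting 5: P = [[1, 3, 5], [2, 4], [6]].

The final insertion tableau P = [[1, 3, 5], [2, 4], [6]] has shape [3, 2, 1].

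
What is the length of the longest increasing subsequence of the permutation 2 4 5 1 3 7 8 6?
5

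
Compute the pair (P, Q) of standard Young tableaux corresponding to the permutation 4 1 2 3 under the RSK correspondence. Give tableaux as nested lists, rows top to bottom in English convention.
P = [[1, 2, 3], [4]], Q = [[1, 3, 4], [2]]

Insert each entry of the permutation into P by Schensted row insertion, recording in Q the position of each new cell.

After inserting 4: P = [[4]].
After inserting 1: P = [[1], [4]].
After inserting 2: P = [[1, 2], [4]].
After inserting 3: P = [[1, 2, 3], [4]].

So P = [[1, 2, 3], [4]], Q = [[1, 3, 4], [2]].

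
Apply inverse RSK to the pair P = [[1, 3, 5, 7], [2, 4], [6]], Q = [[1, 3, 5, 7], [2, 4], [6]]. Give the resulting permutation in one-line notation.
2 1 6 4 5 3 7

Reverse the RSK construction: for i from n down to 1, find the cell of Q containing i, remove the entry at that cell from P, and reverse-bump it up through P; the value ejected from row 1 is w(i).

Step i=7: Q has 7 at row 1, column 4; remove that cell from P, ejecting 7. So w(7) = 7. P is now [[1, 3, 5], [2, 4], [6]].
Step i=6: Q has 6 at row 3, column 1; remove 6 from row 3 of P and reverse-bump: 6 enters row 2 and ejects 4; 4 enters row 1 and ejects 3. So w(6) = 3. P is now [[1, 4, 5], [2, 6]].
Step i=5: Q has 5 at row 1, column 3; remove that cell from P, ejecting 5. So w(5) = 5. P is now [[1, 4], [2, 6]].
Step i=4: Q has 4 at row 2, column 2; remove 6 from row 2 of P and reverse-bump: 6 enters row 1 and ejects 4. So w(4) = 4. P is now [[1, 6], [2]].
Step i=3: Q has 3 at row 1, column 2; remove that cell from P, ejecting 6. So w(3) = 6. P is now [[1], [2]].
Step i=2: Q has 2 at row 2, column 1; remove 2 from row 2 of P and reverse-bump: 2 enters row 1 and ejects 1. So w(2) = 1. P is now [[2]].
Step i=1: Q has 1 at row 1, column 1; remove that cell from P, ejecting 2. So w(1) = 2. P is now [].

So w = 2 1 6 4 5 3 7.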